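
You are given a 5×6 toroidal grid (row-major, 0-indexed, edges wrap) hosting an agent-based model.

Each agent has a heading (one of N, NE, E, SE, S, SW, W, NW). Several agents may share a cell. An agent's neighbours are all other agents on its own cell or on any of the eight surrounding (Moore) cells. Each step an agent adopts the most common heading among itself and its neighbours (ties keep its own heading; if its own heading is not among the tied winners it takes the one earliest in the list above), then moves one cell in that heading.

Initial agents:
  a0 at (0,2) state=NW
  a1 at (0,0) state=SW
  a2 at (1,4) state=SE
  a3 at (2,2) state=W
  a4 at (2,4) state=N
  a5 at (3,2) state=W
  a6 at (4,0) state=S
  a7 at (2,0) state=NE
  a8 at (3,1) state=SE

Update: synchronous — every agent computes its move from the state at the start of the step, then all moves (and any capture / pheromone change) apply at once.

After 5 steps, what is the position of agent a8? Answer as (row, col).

t=1: a0@(4,1):NW a1@(1,5):SW a2@(2,5):SE a3@(2,1):W a4@(1,4):N a5@(3,1):W a6@(0,0):S a7@(1,1):NE a8@(3,0):W
t=2: a0@(4,0):W a1@(2,4):SW a2@(3,0):SE a3@(2,0):W a4@(0,4):N a5@(3,0):W a6@(1,0):S a7@(0,2):NE a8@(3,5):W
t=3: a0@(4,5):W a1@(3,3):SW a2@(3,5):W a3@(2,5):W a4@(4,4):N a5@(3,5):W a6@(2,0):S a7@(4,3):NE a8@(3,4):W
t=4: a0@(4,4):W a1@(4,2):SW a2@(3,4):W a3@(2,4):W a4@(4,3):W a5@(3,4):W a6@(2,5):W a7@(3,4):NE a8@(3,3):W
t=5: a0@(4,3):W a1@(4,1):W a2@(3,3):W a3@(2,3):W a4@(4,2):W a5@(3,3):W a6@(2,4):W a7@(3,3):W a8@(3,2):W

(3, 2)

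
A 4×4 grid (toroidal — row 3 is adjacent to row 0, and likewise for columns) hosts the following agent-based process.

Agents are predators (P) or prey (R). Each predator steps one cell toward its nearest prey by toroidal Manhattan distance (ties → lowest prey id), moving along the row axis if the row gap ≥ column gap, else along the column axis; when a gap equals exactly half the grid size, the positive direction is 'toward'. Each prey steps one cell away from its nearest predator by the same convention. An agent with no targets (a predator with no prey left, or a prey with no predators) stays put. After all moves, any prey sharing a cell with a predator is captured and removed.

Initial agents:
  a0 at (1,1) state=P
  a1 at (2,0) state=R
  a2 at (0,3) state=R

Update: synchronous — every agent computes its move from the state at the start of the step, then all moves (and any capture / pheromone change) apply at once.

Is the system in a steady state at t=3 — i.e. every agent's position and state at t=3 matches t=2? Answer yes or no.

t=1: a0@(2,1):P a1@(3,0):R a2@(0,2):R
t=2: a0@(3,1):P a1@(0,0):R a2@(3,2):R
t=3: a0@(3,2):P a1@(1,0):R a2@(3,3):R

no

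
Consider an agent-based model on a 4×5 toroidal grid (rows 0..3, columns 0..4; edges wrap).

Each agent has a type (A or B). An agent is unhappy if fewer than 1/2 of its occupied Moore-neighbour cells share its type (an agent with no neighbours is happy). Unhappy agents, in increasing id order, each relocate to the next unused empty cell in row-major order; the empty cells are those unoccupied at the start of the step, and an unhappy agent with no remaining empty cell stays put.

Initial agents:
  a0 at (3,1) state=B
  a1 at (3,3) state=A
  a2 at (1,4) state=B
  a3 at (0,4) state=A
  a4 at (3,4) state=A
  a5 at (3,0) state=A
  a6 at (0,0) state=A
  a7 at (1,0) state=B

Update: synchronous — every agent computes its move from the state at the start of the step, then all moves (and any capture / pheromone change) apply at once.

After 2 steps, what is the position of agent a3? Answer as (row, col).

t=1: a0@(0,1):B a1@(3,3):A a2@(0,2):B a3@(0,4):A a4@(3,4):A a5@(3,0):A a6@(0,0):A a7@(0,3):B
t=2: a0@(1,0):B a1@(3,3):A a2@(0,2):B a3@(0,4):A a4@(3,4):A a5@(3,0):A a6@(0,0):A a7@(1,1):B

(0, 4)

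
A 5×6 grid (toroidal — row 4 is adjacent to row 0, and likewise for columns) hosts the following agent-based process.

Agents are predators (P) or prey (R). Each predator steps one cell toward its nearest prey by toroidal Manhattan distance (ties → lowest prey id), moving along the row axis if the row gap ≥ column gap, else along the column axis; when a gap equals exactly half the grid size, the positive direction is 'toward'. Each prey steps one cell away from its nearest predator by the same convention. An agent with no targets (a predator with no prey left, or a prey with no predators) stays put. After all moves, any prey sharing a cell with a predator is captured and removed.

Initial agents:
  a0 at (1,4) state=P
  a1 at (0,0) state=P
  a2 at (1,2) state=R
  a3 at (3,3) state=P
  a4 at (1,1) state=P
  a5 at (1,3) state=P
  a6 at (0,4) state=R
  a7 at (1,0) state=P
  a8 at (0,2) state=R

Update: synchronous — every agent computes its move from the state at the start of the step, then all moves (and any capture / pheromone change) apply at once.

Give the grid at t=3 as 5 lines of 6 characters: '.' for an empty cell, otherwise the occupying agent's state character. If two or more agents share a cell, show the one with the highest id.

t=1: a0@(0,4):P a1@(0,5):P a2@(1,3):R a3@(2,3):P a4@(1,2):P a5@(1,2):P a6@(4,4):R a7@(1,1):P a8@(0,3):R
t=2: a0@(4,4):P a1@(4,5):P a2@(0,3):R a3@(1,3):P a4@(1,3):P a5@(1,3):P a6@(3,4):R a7@(1,2):P a8@(0,2):R
t=3: a0@(3,4):P a1@(3,5):P a2@(4,3):R a3@(0,3):P a4@(0,3):P a5@(0,3):P a6@(2,4):R a7@(0,2):P a8@(4,2):R

..PP..
......
....R.
....PP
..RR..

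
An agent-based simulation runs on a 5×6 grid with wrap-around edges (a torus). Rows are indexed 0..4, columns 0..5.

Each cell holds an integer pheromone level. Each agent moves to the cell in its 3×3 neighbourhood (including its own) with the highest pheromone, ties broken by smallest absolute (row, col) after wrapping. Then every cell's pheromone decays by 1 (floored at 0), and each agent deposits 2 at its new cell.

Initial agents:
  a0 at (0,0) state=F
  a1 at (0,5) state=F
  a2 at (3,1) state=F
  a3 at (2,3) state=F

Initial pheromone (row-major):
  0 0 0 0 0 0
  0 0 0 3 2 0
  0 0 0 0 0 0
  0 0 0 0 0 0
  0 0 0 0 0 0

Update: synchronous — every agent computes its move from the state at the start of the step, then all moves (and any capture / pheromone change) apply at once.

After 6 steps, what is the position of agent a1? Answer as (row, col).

(1, 3)

t=1: a0@(0,0) a1@(1,4) a2@(2,0) a3@(1,3) | pheromone: 2 0 0 0 0 0 / 0 0 0 4 3 0 / 2 0 0 0 0 0 / 0 0 0 0 0 0 / 0 0 0 0 0 0
t=2: a0@(0,0) a1@(1,3) a2@(2,0) a3@(1,3) | pheromone: 3 0 0 0 0 0 / 0 0 0 7 2 0 / 3 0 0 0 0 0 / 0 0 0 0 0 0 / 0 0 0 0 0 0
t=3: a0@(0,0) a1@(1,3) a2@(2,0) a3@(1,3) | pheromone: 4 0 0 0 0 0 / 0 0 0 10 1 0 / 4 0 0 0 0 0 / 0 0 0 0 0 0 / 0 0 0 0 0 0
t=4: a0@(0,0) a1@(1,3) a2@(2,0) a3@(1,3) | pheromone: 5 0 0 0 0 0 / 0 0 0 13 0 0 / 5 0 0 0 0 0 / 0 0 0 0 0 0 / 0 0 0 0 0 0
t=5: a0@(0,0) a1@(1,3) a2@(2,0) a3@(1,3) | pheromone: 6 0 0 0 0 0 / 0 0 0 16 0 0 / 6 0 0 0 0 0 / 0 0 0 0 0 0 / 0 0 0 0 0 0
t=6: a0@(0,0) a1@(1,3) a2@(2,0) a3@(1,3) | pheromone: 7 0 0 0 0 0 / 0 0 0 19 0 0 / 7 0 0 0 0 0 / 0 0 0 0 0 0 / 0 0 0 0 0 0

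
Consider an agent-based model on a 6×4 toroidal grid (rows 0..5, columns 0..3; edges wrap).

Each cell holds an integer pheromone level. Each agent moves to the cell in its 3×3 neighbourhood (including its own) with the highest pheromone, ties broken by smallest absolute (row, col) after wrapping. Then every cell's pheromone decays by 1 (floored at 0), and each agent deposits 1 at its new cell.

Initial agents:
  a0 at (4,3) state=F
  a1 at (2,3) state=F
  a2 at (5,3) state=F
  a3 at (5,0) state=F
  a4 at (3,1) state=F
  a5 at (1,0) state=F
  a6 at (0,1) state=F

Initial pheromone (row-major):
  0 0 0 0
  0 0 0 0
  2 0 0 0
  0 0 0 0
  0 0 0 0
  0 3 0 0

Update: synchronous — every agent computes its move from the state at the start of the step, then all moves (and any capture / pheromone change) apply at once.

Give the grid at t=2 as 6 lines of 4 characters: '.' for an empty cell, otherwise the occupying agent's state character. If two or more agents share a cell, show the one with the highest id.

....
....
F...
....
....
.F..

t=1: a0@(3,0) a1@(2,0) a2@(0,0) a3@(5,1) a4@(2,0) a5@(2,0) a6@(5,1) | pheromone: 1 0 0 0 / 0 0 0 0 / 4 0 0 0 / 1 0 0 0 / 0 0 0 0 / 0 4 0 0
t=2: a0@(2,0) a1@(2,0) a2@(5,1) a3@(5,1) a4@(2,0) a5@(2,0) a6@(5,1) | pheromone: 0 0 0 0 / 0 0 0 0 / 7 0 0 0 / 0 0 0 0 / 0 0 0 0 / 0 6 0 0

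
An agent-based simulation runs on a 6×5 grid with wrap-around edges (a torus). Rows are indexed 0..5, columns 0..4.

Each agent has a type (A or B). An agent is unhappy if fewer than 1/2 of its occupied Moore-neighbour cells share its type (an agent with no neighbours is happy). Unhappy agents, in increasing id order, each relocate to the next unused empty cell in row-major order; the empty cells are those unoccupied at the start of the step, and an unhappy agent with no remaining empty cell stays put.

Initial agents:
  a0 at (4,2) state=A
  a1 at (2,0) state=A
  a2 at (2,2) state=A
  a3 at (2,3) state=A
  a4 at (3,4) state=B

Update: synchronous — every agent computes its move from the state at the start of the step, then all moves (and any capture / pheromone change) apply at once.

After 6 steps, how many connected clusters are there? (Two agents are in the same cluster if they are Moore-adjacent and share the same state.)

4

t=1: a0@(4,2):A a1@(0,0):A a2@(2,2):A a3@(2,3):A a4@(0,1):B
t=2: a0@(4,2):A a1@(0,2):A a2@(2,2):A a3@(2,3):A a4@(0,3):B
t=3: a0@(4,2):A a1@(0,0):A a2@(2,2):A a3@(2,3):A a4@(0,1):B
t=4: a0@(4,2):A a1@(0,2):A a2@(2,2):A a3@(2,3):A a4@(0,3):B
t=5: a0@(4,2):A a1@(0,0):A a2@(2,2):A a3@(2,3):A a4@(0,1):B
t=6: a0@(4,2):A a1@(0,2):A a2@(2,2):A a3@(2,3):A a4@(0,3):B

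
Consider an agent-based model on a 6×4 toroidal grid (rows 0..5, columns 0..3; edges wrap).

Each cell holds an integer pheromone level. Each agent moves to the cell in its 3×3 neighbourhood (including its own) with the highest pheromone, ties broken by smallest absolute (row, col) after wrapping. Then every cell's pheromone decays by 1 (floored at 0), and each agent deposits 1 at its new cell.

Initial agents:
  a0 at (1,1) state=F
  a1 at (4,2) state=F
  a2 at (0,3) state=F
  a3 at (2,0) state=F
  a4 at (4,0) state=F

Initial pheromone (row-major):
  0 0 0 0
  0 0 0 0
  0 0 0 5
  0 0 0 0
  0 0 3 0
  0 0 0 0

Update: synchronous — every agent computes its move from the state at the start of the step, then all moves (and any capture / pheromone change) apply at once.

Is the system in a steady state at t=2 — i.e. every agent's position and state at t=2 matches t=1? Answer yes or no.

no

t=1: a0@(0,0) a1@(4,2) a2@(0,0) a3@(2,3) a4@(3,0) | pheromone: 2 0 0 0 / 0 0 0 0 / 0 0 0 5 / 1 0 0 0 / 0 0 3 0 / 0 0 0 0
t=2: a0@(0,0) a1@(4,2) a2@(0,0) a3@(2,3) a4@(2,3) | pheromone: 3 0 0 0 / 0 0 0 0 / 0 0 0 6 / 0 0 0 0 / 0 0 3 0 / 0 0 0 0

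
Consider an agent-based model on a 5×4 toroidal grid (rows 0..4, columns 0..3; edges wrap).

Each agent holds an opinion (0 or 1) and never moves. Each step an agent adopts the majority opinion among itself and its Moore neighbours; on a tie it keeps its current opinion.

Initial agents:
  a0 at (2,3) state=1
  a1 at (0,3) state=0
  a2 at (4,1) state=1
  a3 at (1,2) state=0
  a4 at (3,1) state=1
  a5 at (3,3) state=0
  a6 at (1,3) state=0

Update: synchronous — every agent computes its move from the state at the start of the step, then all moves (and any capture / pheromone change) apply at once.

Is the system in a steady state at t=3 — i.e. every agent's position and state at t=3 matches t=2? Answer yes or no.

yes

t=1: a0@(2,3):0 a1@(0,3):0 a2@(4,1):1 a3@(1,2):0 a4@(3,1):1 a5@(3,3):0 a6@(1,3):0
t=2: (unchanged — steady state)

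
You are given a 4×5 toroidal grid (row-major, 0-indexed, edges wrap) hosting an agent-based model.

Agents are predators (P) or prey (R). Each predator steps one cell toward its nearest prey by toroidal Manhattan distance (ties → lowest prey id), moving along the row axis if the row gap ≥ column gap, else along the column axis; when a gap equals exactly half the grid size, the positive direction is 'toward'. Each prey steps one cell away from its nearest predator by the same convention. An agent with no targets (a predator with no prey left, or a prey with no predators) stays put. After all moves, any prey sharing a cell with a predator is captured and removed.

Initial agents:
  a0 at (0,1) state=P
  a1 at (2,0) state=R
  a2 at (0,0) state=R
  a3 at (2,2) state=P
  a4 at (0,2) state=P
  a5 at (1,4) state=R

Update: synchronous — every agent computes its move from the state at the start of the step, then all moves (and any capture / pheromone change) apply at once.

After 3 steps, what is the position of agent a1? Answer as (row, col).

(2, 2)

t=1: a0@(0,0):P a1@(2,4):R a2@(0,4):R a3@(2,1):P a4@(0,1):P a5@(1,3):R
t=2: a0@(0,4):P a1@(2,3):R a2@(0,3):R a3@(2,0):P a4@(0,0):P a5@(1,2):R
t=3: a0@(0,3):P a1@(2,2):R a2@(0,2):R a3@(2,4):P a4@(0,4):P a5@(1,1):R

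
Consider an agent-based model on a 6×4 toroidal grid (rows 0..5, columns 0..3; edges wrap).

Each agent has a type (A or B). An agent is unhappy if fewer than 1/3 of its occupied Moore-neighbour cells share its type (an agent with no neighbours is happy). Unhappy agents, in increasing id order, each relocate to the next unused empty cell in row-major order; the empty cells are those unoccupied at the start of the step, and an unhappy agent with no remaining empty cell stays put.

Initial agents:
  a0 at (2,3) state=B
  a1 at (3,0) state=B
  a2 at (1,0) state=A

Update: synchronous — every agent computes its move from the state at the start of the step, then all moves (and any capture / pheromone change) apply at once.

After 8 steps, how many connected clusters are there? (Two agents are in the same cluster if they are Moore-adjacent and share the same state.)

2

t=1: a0@(2,3):B a1@(3,0):B a2@(0,0):A
t=2: (unchanged — steady state)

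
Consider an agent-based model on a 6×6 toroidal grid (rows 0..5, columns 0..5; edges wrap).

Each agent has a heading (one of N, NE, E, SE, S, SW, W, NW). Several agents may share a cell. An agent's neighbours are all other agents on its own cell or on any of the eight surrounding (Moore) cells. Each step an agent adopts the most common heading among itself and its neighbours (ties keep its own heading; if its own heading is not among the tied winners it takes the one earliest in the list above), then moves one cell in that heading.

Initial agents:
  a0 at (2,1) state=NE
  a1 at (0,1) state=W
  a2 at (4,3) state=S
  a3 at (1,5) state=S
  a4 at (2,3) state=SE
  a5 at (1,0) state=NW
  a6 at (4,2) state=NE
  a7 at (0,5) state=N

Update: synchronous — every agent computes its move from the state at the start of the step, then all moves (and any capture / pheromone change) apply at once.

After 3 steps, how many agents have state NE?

2

t=1: a0@(1,2):NE a1@(0,0):W a2@(5,3):S a3@(2,5):S a4@(3,4):SE a5@(0,5):NW a6@(3,3):NE a7@(5,5):N
t=2: a0@(0,3):NE a1@(0,5):W a2@(0,3):S a3@(3,5):S a4@(4,5):SE a5@(5,4):NW a6@(2,4):NE a7@(4,5):N
t=3: a0@(5,4):NE a1@(0,4):W a2@(1,3):S a3@(4,5):S a4@(5,0):SE a5@(4,3):NW a6@(1,5):NE a7@(3,5):N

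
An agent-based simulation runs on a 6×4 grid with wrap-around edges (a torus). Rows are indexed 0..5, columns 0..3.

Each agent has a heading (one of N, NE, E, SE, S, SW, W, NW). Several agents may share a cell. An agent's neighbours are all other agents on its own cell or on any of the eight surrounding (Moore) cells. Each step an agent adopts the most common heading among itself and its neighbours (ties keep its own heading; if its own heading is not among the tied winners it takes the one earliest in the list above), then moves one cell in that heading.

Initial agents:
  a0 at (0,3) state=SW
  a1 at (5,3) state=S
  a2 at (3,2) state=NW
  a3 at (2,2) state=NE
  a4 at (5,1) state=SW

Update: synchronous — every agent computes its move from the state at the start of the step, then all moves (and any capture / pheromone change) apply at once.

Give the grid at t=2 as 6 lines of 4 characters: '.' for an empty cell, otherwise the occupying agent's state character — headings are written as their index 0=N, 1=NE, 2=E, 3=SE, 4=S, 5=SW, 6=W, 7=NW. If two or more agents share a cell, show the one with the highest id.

....
7.55
.55.
....
....
....

t=1: a0@(1,2):SW a1@(0,3):S a2@(2,1):NW a3@(1,3):NE a4@(0,0):SW
t=2: a0@(2,1):SW a1@(1,2):SW a2@(1,0):NW a3@(2,2):SW a4@(1,3):SW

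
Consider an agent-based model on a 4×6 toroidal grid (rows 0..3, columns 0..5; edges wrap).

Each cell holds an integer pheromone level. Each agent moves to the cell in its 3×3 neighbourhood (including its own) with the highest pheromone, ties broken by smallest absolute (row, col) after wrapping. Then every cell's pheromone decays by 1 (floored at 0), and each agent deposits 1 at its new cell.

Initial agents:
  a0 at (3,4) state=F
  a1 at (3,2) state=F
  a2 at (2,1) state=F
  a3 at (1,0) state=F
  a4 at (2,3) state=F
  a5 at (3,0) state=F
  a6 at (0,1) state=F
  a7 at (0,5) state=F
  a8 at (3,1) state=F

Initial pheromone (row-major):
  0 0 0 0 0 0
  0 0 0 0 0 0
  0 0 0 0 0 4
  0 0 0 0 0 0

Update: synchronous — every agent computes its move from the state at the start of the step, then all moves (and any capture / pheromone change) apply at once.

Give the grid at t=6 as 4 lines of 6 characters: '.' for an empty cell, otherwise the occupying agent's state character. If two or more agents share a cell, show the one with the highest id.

t=1: a0@(2,5) a1@(0,1) a2@(1,0) a3@(2,5) a4@(1,2) a5@(2,5) a6@(0,0) a7@(0,0) a8@(0,0) | pheromone: 3 1 0 0 0 0 / 1 0 1 0 0 0 / 0 0 0 0 0 6 / 0 0 0 0 0 0
t=2: a0@(2,5) a1@(0,0) a2@(2,5) a3@(2,5) a4@(0,1) a5@(2,5) a6@(0,0) a7@(0,0) a8@(0,0) | pheromone: 6 1 0 0 0 0 / 0 0 0 0 0 0 / 0 0 0 0 0 9 / 0 0 0 0 0 0
t=3: a0@(2,5) a1@(0,0) a2@(2,5) a3@(2,5) a4@(0,0) a5@(2,5) a6@(0,0) a7@(0,0) a8@(0,0) | pheromone: 10 0 0 0 0 0 / 0 0 0 0 0 0 / 0 0 0 0 0 12 / 0 0 0 0 0 0
t=4: a0@(2,5) a1@(0,0) a2@(2,5) a3@(2,5) a4@(0,0) a5@(2,5) a6@(0,0) a7@(0,0) a8@(0,0) | pheromone: 14 0 0 0 0 0 / 0 0 0 0 0 0 / 0 0 0 0 0 15 / 0 0 0 0 0 0
t=5: a0@(2,5) a1@(0,0) a2@(2,5) a3@(2,5) a4@(0,0) a5@(2,5) a6@(0,0) a7@(0,0) a8@(0,0) | pheromone: 18 0 0 0 0 0 / 0 0 0 0 0 0 / 0 0 0 0 0 18 / 0 0 0 0 0 0
t=6: a0@(2,5) a1@(0,0) a2@(2,5) a3@(2,5) a4@(0,0) a5@(2,5) a6@(0,0) a7@(0,0) a8@(0,0) | pheromone: 22 0 0 0 0 0 / 0 0 0 0 0 0 / 0 0 0 0 0 21 / 0 0 0 0 0 0

F.....
......
.....F
......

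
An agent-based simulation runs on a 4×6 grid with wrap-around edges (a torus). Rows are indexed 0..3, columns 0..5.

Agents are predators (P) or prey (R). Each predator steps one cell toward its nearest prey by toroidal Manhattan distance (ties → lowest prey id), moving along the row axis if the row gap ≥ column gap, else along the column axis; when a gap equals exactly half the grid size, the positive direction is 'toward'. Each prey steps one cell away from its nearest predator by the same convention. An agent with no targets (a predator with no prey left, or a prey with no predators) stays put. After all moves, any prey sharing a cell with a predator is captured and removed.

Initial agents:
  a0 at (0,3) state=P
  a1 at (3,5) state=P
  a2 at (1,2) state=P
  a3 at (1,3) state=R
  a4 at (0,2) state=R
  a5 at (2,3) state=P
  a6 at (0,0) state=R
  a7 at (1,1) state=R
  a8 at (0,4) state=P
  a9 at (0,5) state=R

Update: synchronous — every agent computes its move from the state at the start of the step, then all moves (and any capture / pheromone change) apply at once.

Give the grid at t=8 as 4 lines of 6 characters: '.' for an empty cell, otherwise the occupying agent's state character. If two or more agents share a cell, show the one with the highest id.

t=1: a0@(1,3):P a1@(0,5):P a2@(1,3):P a3@(2,3):R a4@(0,1):R a5@(1,3):P a6@(1,0):R a7@(1,0):R a8@(0,5):P a9@(1,5):R
t=2: a0@(2,3):P a1@(1,5):P a2@(2,3):P a3@(3,3):R a4@(0,2):R a5@(2,3):P a6@(2,0):R a7@(2,0):R a8@(1,5):P a9@(2,5):R
t=3: a0@(3,3):P a1@(2,5):P a2@(3,3):P a3@(0,3):R a4@(3,2):R a5@(3,3):P a6@(3,0):R a7@(3,0):R a8@(2,5):P a9@(3,5):R
t=4: a0@(0,3):P a1@(3,5):P a2@(0,3):P a3@(1,3):R a4@(3,1):R a5@(0,3):P a6@(0,0):R a7@(0,0):R a8@(3,5):P a9@(0,5):R
t=5: a0@(1,3):P a1@(0,5):P a2@(1,3):P a3@(2,3):R a4@(3,2):R a5@(1,3):P a6@(1,0):R a7@(1,0):R a8@(0,5):P a9@(1,5):R
t=6: a0@(2,3):P a1@(1,5):P a2@(2,3):P a3@(3,3):R a4@(2,2):R a5@(2,3):P a6@(2,0):R a7@(2,0):R a8@(1,5):P a9@(2,5):R
t=7: a0@(3,3):P a1@(2,5):P a2@(3,3):P a3@(0,3):R a4@(2,1):R a5@(3,3):P a6@(3,0):R a7@(3,0):R a8@(2,5):P a9@(3,5):R
t=8: a0@(0,3):P a1@(3,5):P a2@(0,3):P a3@(1,3):R a4@(2,2):R a5@(0,3):P a6@(0,0):R a7@(0,0):R a8@(3,5):P a9@(0,5):R

R..P.R
...R..
..R...
.....P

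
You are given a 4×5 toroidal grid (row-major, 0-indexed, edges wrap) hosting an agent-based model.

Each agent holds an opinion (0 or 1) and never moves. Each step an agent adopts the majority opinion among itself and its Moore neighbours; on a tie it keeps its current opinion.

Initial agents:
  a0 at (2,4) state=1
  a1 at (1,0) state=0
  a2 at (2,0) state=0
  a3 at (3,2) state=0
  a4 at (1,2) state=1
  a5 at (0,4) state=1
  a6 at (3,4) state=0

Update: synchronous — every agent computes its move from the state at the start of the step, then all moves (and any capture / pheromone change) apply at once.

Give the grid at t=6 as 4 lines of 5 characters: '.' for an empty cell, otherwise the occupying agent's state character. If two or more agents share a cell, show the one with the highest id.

....0
0.1..
0...0
..0.0

t=1: a0@(2,4):0 a1@(1,0):0 a2@(2,0):0 a3@(3,2):0 a4@(1,2):1 a5@(0,4):0 a6@(3,4):0
t=2: (unchanged — steady state)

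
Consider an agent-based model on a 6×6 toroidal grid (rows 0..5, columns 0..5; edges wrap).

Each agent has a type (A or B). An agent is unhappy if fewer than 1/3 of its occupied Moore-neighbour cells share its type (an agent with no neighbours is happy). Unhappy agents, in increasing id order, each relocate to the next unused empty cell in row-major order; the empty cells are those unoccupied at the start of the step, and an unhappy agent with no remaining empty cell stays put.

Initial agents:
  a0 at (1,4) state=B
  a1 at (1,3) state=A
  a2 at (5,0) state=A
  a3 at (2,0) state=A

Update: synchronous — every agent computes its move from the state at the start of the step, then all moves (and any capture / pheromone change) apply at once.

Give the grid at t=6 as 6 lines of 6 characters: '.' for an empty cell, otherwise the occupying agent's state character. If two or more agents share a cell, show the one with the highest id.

.AB...
......
A.....
......
......
A.....

t=1: a0@(0,0):B a1@(0,1):A a2@(5,0):A a3@(2,0):A
t=2: a0@(0,2):B a1@(0,1):A a2@(5,0):A a3@(2,0):A
t=3: a0@(0,0):B a1@(0,1):A a2@(5,0):A a3@(2,0):A
t=4: a0@(0,2):B a1@(0,1):A a2@(5,0):A a3@(2,0):A
t=5: a0@(0,0):B a1@(0,1):A a2@(5,0):A a3@(2,0):A
t=6: a0@(0,2):B a1@(0,1):A a2@(5,0):A a3@(2,0):A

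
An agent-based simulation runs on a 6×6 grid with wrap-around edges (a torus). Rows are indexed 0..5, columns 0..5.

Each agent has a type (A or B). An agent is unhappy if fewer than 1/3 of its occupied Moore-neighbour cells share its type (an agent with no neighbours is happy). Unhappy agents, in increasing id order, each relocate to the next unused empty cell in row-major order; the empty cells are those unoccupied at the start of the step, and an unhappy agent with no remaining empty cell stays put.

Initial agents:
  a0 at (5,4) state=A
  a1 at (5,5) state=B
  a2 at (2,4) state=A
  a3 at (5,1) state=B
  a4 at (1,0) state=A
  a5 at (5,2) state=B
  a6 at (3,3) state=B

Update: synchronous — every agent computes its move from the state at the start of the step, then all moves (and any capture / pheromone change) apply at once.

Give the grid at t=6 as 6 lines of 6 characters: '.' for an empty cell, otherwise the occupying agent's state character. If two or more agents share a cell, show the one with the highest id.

AB.BA.
A.....
......
......
......
.BB...

t=1: a0@(0,0):A a1@(0,1):B a2@(0,2):A a3@(5,1):B a4@(1,0):A a5@(5,2):B a6@(0,3):B
t=2: a0@(0,0):A a1@(0,1):B a2@(0,4):A a3@(5,1):B a4@(1,0):A a5@(5,2):B a6@(0,3):B
t=3: a0@(0,0):A a1@(0,1):B a2@(0,2):A a3@(5,1):B a4@(1,0):A a5@(5,2):B a6@(0,3):B
t=4: a0@(0,0):A a1@(0,1):B a2@(0,4):A a3@(5,1):B a4@(1,0):A a5@(5,2):B a6@(0,3):B
t=5: a0@(0,0):A a1@(0,1):B a2@(0,2):A a3@(5,1):B a4@(1,0):A a5@(5,2):B a6@(0,3):B
t=6: a0@(0,0):A a1@(0,1):B a2@(0,4):A a3@(5,1):B a4@(1,0):A a5@(5,2):B a6@(0,3):B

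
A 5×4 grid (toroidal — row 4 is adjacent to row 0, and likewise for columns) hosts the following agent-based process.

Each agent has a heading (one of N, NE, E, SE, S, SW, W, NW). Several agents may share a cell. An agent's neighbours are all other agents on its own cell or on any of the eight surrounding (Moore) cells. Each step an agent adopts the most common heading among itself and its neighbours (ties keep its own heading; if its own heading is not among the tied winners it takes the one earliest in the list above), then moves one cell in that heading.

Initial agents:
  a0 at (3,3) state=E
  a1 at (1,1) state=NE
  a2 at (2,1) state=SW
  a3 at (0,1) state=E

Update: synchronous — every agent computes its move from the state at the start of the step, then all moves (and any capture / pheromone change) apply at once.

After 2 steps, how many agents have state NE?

1

t=1: a0@(3,0):E a1@(0,2):NE a2@(3,0):SW a3@(0,2):E
t=2: a0@(3,1):E a1@(4,3):NE a2@(4,3):SW a3@(0,3):E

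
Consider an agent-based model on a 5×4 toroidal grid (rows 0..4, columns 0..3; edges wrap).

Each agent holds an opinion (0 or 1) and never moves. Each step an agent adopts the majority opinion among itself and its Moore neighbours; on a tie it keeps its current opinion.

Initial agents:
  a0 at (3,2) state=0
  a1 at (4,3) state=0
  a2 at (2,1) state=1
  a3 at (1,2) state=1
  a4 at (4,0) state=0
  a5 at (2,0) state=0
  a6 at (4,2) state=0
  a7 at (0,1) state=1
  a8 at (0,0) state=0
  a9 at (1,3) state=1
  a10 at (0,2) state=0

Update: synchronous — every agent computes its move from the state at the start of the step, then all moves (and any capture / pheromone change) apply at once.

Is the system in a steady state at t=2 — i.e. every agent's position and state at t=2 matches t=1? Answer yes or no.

no

t=1: a0@(3,2):0 a1@(4,3):0 a2@(2,1):1 a3@(1,2):1 a4@(4,0):0 a5@(2,0):1 a6@(4,2):0 a7@(0,1):0 a8@(0,0):0 a9@(1,3):0 a10@(0,2):0
t=2: a0@(3,2):0 a1@(4,3):0 a2@(2,1):1 a3@(1,2):0 a4@(4,0):0 a5@(2,0):1 a6@(4,2):0 a7@(0,1):0 a8@(0,0):0 a9@(1,3):0 a10@(0,2):0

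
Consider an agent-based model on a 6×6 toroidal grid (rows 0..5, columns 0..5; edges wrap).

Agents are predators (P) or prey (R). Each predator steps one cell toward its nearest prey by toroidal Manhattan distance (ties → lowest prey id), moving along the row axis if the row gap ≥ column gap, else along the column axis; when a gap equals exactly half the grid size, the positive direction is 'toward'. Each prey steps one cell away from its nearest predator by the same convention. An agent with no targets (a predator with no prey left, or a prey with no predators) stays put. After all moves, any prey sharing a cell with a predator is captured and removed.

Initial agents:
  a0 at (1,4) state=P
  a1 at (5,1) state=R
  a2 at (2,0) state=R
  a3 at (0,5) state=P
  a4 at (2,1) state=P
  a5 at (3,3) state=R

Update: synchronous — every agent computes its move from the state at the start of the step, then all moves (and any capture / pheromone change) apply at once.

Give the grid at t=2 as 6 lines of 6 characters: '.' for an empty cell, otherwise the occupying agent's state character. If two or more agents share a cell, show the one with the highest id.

t=1: a0@(1,5):P a1@(5,2):R a2@(2,5):R a3@(0,0):P a4@(2,0):P a5@(4,3):R
t=2: a0@(2,5):P a1@(5,3):R a2@(3,5):R a3@(0,1):P a4@(2,5):P a5@(3,3):R

.P....
......
.....P
...R.R
......
...R..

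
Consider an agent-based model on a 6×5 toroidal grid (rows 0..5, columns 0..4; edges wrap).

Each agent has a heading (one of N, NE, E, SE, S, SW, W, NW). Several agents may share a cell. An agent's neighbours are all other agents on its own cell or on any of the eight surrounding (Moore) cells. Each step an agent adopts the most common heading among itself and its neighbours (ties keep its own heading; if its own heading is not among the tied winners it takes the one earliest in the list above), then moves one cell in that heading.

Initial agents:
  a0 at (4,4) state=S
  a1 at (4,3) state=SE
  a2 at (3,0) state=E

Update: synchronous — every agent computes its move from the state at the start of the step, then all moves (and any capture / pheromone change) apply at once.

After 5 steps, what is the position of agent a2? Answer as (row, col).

(3, 0)

t=1: a0@(5,4):S a1@(5,4):SE a2@(3,1):E
t=2: a0@(0,4):S a1@(0,0):SE a2@(3,2):E
t=3: a0@(1,4):S a1@(1,1):SE a2@(3,3):E
t=4: a0@(2,4):S a1@(2,2):SE a2@(3,4):E
t=5: a0@(3,4):S a1@(3,3):SE a2@(3,0):E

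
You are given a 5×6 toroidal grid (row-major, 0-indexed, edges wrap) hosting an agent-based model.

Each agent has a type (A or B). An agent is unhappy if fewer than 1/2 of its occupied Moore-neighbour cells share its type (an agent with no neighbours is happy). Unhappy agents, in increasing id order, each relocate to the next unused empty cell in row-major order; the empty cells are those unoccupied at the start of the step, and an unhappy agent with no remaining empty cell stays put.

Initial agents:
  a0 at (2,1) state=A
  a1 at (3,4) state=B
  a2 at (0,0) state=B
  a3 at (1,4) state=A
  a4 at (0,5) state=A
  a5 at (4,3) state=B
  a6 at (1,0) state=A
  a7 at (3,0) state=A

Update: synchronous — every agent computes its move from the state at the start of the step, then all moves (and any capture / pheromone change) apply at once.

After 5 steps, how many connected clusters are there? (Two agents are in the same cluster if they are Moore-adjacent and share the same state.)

t=1: a0@(2,1):A a1@(3,4):B a2@(0,1):B a3@(1,4):A a4@(0,5):A a5@(4,3):B a6@(1,0):A a7@(3,0):A
t=2: a0@(2,1):A a1@(3,4):B a2@(0,0):B a3@(1,4):A a4@(0,5):A a5@(4,3):B a6@(1,0):A a7@(3,0):A
t=3: a0@(2,1):A a1@(3,4):B a2@(0,1):B a3@(1,4):A a4@(0,5):A a5@(4,3):B a6@(1,0):A a7@(3,0):A
t=4: a0@(2,1):A a1@(3,4):B a2@(0,0):B a3@(1,4):A a4@(0,5):A a5@(4,3):B a6@(1,0):A a7@(3,0):A
t=5: a0@(2,1):A a1@(3,4):B a2@(0,1):B a3@(1,4):A a4@(0,5):A a5@(4,3):B a6@(1,0):A a7@(3,0):A

3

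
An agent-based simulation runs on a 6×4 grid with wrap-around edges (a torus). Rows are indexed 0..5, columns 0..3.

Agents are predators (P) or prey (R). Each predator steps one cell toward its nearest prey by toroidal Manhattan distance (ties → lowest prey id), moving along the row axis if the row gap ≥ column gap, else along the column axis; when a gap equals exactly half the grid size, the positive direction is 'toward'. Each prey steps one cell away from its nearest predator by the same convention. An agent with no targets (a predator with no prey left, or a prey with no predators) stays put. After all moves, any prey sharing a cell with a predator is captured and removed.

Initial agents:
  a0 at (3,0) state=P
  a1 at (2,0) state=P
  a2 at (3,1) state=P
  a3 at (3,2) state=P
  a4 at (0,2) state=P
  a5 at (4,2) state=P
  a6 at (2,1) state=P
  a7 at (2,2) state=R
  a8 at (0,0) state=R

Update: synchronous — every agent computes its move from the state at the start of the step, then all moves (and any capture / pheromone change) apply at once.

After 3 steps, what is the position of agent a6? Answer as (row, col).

t=1: a0@(3,1):P a1@(2,1):P a2@(2,1):P a3@(2,2):P a4@(1,2):P a5@(3,2):P a6@(2,2):P a8@(5,0):R
t=2: a0@(4,1):P a1@(3,1):P a2@(3,1):P a3@(3,2):P a4@(0,2):P a5@(4,2):P a6@(3,2):P a8@(0,0):R
t=3: a0@(5,1):P a1@(4,1):P a2@(4,1):P a3@(4,2):P a4@(0,3):P a5@(5,2):P a6@(4,2):P

(4, 2)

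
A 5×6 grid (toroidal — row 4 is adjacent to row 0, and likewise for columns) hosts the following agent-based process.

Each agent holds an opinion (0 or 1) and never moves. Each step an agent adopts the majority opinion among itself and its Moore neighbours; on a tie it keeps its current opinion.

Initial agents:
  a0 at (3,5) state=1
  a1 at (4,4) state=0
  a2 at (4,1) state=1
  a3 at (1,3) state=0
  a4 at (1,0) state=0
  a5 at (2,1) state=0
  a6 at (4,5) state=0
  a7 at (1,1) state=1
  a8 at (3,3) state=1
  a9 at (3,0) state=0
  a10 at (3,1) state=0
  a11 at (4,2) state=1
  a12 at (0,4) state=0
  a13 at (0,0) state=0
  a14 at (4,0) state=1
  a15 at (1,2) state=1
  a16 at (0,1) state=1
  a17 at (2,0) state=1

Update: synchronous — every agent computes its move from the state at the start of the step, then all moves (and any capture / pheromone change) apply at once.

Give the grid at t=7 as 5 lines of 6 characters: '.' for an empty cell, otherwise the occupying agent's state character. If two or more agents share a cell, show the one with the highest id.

11..0.
0110..
00....
01.1.0
111.00

t=1: a0@(3,5):1 a1@(4,4):0 a2@(4,1):1 a3@(1,3):0 a4@(1,0):0 a5@(2,1):0 a6@(4,5):0 a7@(1,1):1 a8@(3,3):1 a9@(3,0):0 a10@(3,1):1 a11@(4,2):1 a12@(0,4):0 a13@(0,0):1 a14@(4,0):1 a15@(1,2):1 a16@(0,1):1 a17@(2,0):0
t=2: a0@(3,5):0 a1@(4,4):0 a2@(4,1):1 a3@(1,3):0 a4@(1,0):0 a5@(2,1):0 a6@(4,5):0 a7@(1,1):1 a8@(3,3):1 a9@(3,0):0 a10@(3,1):1 a11@(4,2):1 a12@(0,4):0 a13@(0,0):1 a14@(4,0):1 a15@(1,2):1 a16@(0,1):1 a17@(2,0):0
t=3: (unchanged — steady state)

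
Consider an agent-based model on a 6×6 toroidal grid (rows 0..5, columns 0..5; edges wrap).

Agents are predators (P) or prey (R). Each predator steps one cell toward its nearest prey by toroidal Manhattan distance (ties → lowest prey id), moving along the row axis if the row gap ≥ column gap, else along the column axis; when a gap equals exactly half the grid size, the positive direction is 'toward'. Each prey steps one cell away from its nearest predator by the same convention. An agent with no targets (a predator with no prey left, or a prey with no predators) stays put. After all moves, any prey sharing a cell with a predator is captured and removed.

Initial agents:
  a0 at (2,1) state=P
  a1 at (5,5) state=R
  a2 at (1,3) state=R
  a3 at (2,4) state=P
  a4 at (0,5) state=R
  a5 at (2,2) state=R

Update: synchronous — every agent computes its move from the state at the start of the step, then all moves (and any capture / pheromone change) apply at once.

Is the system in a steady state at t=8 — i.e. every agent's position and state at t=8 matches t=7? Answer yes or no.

t=1: a0@(2,2):P a1@(4,5):R a2@(0,3):R a3@(1,4):P a4@(5,5):R a5@(2,3):R
t=2: a0@(2,3):P a1@(3,5):R a2@(5,3):R a3@(0,4):P a4@(4,5):R a5@(2,4):R
t=3: a0@(2,4):P a1@(3,0):R a2@(4,3):R a3@(5,4):P a4@(3,5):R a5@(2,5):R
t=4: a0@(2,5):P a1@(3,1):R a2@(3,3):R a3@(4,4):P a4@(4,5):R a5@(2,0):R
t=5: a0@(2,0):P a1@(3,2):R a2@(2,3):R a3@(4,5):P a4@(4,0):R a5@(2,1):R
t=6: a0@(2,1):P a1@(3,3):R a2@(2,2):R a3@(4,0):P a4@(4,1):R a5@(2,2):R
t=7: a0@(2,2):P a1@(3,4):R a2@(2,3):R a3@(4,1):P a4@(4,2):R a5@(2,3):R
t=8: a0@(2,3):P a1@(3,5):R a2@(2,4):R a3@(4,2):P a4@(4,3):R a5@(2,4):R

no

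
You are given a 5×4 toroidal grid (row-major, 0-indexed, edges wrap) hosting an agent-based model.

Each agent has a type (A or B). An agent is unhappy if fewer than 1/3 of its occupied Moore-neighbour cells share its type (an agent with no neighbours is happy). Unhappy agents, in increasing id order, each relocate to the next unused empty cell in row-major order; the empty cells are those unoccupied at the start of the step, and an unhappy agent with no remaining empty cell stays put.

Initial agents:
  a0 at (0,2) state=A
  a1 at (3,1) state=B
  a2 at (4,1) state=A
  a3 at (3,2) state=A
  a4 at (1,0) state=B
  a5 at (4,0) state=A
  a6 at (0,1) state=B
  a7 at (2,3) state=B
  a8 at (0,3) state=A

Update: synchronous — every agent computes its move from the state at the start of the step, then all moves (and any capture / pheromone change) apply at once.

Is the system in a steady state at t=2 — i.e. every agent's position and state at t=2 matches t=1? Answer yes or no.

t=1: a0@(0,2):A a1@(0,0):B a2@(4,1):A a3@(3,2):A a4@(1,0):B a5@(4,0):A a6@(1,1):B a7@(2,3):B a8@(0,3):A
t=2: (unchanged — steady state)

yes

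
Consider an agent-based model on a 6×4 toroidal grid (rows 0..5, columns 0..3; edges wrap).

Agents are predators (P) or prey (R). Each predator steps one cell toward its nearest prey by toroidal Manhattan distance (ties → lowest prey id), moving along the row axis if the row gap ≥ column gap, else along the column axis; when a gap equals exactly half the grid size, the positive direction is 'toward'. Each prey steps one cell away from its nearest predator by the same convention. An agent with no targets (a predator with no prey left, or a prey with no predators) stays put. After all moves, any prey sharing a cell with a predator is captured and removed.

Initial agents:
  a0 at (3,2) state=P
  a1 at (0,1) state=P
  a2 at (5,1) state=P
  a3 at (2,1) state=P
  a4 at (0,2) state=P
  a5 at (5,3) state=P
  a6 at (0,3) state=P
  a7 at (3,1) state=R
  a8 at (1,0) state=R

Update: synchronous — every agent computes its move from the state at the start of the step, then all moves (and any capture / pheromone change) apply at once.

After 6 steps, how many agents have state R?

t=1: a0@(3,1):P a1@(1,1):P a2@(4,1):P a3@(3,1):P a4@(0,3):P a5@(0,3):P a6@(1,3):P a7@(3,0):R a8@(2,0):R
t=2: a0@(3,0):P a1@(2,1):P a2@(3,1):P a3@(3,0):P a4@(1,3):P a5@(1,3):P a6@(2,3):P a7@(3,3):R a8@(1,0):R
t=3: a0@(3,3):P a1@(1,1):P a2@(3,2):P a3@(3,3):P a4@(1,0):P a5@(1,0):P a6@(3,3):P
t=4: (unchanged — steady state)

0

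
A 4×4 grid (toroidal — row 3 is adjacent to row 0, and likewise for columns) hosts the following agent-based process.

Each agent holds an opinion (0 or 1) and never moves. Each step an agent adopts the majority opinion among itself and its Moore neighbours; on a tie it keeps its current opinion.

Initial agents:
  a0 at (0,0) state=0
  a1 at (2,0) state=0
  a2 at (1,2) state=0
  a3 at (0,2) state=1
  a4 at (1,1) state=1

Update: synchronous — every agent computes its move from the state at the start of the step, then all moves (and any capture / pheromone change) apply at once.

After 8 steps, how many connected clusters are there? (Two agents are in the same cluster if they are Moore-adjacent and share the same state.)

2

t=1: a0@(0,0):0 a1@(2,0):0 a2@(1,2):1 a3@(0,2):1 a4@(1,1):0
t=2: (unchanged — steady state)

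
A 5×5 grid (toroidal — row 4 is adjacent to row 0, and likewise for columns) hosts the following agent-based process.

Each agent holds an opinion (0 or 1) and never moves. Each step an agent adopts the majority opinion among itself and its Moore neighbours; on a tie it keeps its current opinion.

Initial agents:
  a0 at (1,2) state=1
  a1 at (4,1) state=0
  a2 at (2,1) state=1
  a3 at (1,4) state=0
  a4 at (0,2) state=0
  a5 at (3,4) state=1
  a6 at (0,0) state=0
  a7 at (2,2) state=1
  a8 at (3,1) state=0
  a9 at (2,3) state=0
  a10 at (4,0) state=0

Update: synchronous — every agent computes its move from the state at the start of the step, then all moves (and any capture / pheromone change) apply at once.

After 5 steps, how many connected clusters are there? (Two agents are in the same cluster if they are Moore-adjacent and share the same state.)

t=1: a0@(1,2):1 a1@(4,1):0 a2@(2,1):1 a3@(1,4):0 a4@(0,2):0 a5@(3,4):0 a6@(0,0):0 a7@(2,2):1 a8@(3,1):0 a9@(2,3):1 a10@(4,0):0
t=2: (unchanged — steady state)

2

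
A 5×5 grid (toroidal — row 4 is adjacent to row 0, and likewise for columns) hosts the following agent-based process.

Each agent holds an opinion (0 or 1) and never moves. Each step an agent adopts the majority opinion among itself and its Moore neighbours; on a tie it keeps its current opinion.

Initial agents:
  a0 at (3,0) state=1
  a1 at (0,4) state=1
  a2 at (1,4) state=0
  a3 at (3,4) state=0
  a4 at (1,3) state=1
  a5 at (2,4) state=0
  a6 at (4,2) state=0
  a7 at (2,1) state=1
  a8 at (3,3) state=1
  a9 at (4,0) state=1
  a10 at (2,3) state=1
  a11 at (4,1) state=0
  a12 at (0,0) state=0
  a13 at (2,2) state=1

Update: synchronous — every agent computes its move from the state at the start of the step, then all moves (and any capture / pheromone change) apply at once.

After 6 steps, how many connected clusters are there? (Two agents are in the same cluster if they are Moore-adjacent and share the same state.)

1

t=1: a0@(3,0):1 a1@(0,4):1 a2@(1,4):0 a3@(3,4):1 a4@(1,3):1 a5@(2,4):1 a6@(4,2):0 a7@(2,1):1 a8@(3,3):1 a9@(4,0):1 a10@(2,3):1 a11@(4,1):0 a12@(0,0):0 a13@(2,2):1
t=2: a0@(3,0):1 a1@(0,4):1 a2@(1,4):1 a3@(3,4):1 a4@(1,3):1 a5@(2,4):1 a6@(4,2):0 a7@(2,1):1 a8@(3,3):1 a9@(4,0):1 a10@(2,3):1 a11@(4,1):0 a12@(0,0):0 a13@(2,2):1
t=3: a0@(3,0):1 a1@(0,4):1 a2@(1,4):1 a3@(3,4):1 a4@(1,3):1 a5@(2,4):1 a6@(4,2):0 a7@(2,1):1 a8@(3,3):1 a9@(4,0):1 a10@(2,3):1 a11@(4,1):0 a12@(0,0):1 a13@(2,2):1
t=4: a0@(3,0):1 a1@(0,4):1 a2@(1,4):1 a3@(3,4):1 a4@(1,3):1 a5@(2,4):1 a6@(4,2):0 a7@(2,1):1 a8@(3,3):1 a9@(4,0):1 a10@(2,3):1 a11@(4,1):1 a12@(0,0):1 a13@(2,2):1
t=5: a0@(3,0):1 a1@(0,4):1 a2@(1,4):1 a3@(3,4):1 a4@(1,3):1 a5@(2,4):1 a6@(4,2):1 a7@(2,1):1 a8@(3,3):1 a9@(4,0):1 a10@(2,3):1 a11@(4,1):1 a12@(0,0):1 a13@(2,2):1
t=6: (unchanged — steady state)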